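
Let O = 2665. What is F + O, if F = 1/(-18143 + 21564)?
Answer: 9116966/3421 ≈ 2665.0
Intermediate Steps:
F = 1/3421 ≈ 0.00029231
F + O = 1/3421 + 2665 = 9116966/3421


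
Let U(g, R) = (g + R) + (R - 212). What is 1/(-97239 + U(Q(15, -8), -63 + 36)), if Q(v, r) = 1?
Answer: -1/97504 ≈ -1.0256e-5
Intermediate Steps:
U(g, R) = -212 + g + 2*R (U(g, R) = (R + g) + (-212 + R) = -212 + g + 2*R)
1/(-97239 + U(Q(15, -8), -63 + 36)) = 1/(-97239 + (-212 + 1 + 2*(-63 + 36))) = 1/(-97239 + (-212 + 1 + 2*(-27))) = 1/(-97239 + (-212 + 1 - 54)) = 1/(-97239 - 265) = 1/(-97504) = -1/97504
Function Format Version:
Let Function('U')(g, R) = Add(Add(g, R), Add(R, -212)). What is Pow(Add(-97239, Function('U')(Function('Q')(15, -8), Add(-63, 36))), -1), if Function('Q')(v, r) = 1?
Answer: Rational(-1, 97504) ≈ -1.0256e-5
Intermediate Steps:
Function('U')(g, R) = Add(-212, g, Mul(2, R)) (Function('U')(g, R) = Add(Add(R, g), Add(-212, R)) = Add(-212, g, Mul(2, R)))
Pow(Add(-97239, Function('U')(Function('Q')(15, -8), Add(-63, 36))), -1) = Pow(Add(-97239, Add(-212, 1, Mul(2, Add(-63, 36)))), -1) = Pow(Add(-97239, Add(-212, 1, Mul(2, -27))), -1) = Pow(Add(-97239, Add(-212, 1, -54)), -1) = Pow(Add(-97239, -265), -1) = Pow(-97504, -1) = Rational(-1, 97504)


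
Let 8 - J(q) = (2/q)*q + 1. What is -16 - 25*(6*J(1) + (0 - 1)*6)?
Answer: -616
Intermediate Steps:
J(q) = 5 (J(q) = 8 - ((2/q)*q + 1) = 8 - (2 + 1) = 8 - 1*3 = 8 - 3 = 5)
-16 - 25*(6*J(1) + (0 - 1)*6) = -16 - 25*(6*5 + (0 - 1)*6) = -16 - 25*(30 - 1*6) = -16 - 25*(30 - 6) = -16 - 25*24 = -16 - 600 = -616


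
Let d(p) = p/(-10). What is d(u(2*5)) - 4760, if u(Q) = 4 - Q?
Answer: -23797/5 ≈ -4759.4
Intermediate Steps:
d(p) = -p/10 (d(p) = p*(-1/10) = -p/10)
d(u(2*5)) - 4760 = -(4 - 2*5)/10 - 4760 = -(4 - 1*10)/10 - 4760 = -(4 - 10)/10 - 4760 = -1/10*(-6) - 4760 = 3/5 - 4760 = -23797/5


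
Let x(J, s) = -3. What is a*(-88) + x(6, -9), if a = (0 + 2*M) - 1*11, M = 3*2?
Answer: -91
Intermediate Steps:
M = 6
a = 1 (a = (0 + 2*6) - 1*11 = (0 + 12) - 11 = 12 - 11 = 1)
a*(-88) + x(6, -9) = 1*(-88) - 3 = -88 - 3 = -91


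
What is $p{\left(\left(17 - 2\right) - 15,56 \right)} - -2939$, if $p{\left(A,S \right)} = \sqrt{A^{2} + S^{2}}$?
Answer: $2995$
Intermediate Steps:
$p{\left(\left(17 - 2\right) - 15,56 \right)} - -2939 = \sqrt{\left(\left(17 - 2\right) - 15\right)^{2} + 56^{2}} - -2939 = \sqrt{\left(15 - 15\right)^{2} + 3136} + 2939 = \sqrt{0^{2} + 3136} + 2939 = \sqrt{0 + 3136} + 2939 = \sqrt{3136} + 2939 = 56 + 2939 = 2995$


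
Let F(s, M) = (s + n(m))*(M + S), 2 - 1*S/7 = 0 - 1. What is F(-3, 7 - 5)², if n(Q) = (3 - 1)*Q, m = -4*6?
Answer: 1375929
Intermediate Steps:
m = -24
n(Q) = 2*Q
S = 21 (S = 14 - 7*(0 - 1) = 14 - 7*(-1) = 14 + 7 = 21)
F(s, M) = (-48 + s)*(21 + M) (F(s, M) = (s + 2*(-24))*(M + 21) = (s - 48)*(21 + M) = (-48 + s)*(21 + M))
F(-3, 7 - 5)² = (-1008 - 48*(7 - 5) + 21*(-3) + (7 - 5)*(-3))² = (-1008 - 48*2 - 63 + 2*(-3))² = (-1008 - 96 - 63 - 6)² = (-1173)² = 1375929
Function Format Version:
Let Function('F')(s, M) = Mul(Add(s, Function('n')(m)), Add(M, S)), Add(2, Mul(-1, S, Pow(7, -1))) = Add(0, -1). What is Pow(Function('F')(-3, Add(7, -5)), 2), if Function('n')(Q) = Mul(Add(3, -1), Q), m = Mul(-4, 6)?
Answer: 1375929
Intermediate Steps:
m = -24
Function('n')(Q) = Mul(2, Q)
S = 21 (S = Add(14, Mul(-7, Add(0, -1))) = Add(14, Mul(-7, -1)) = Add(14, 7) = 21)
Function('F')(s, M) = Mul(Add(-48, s), Add(21, M)) (Function('F')(s, M) = Mul(Add(s, Mul(2, -24)), Add(M, 21)) = Mul(Add(s, -48), Add(21, M)) = Mul(Add(-48, s), Add(21, M)))
Pow(Function('F')(-3, Add(7, -5)), 2) = Pow(Add(-1008, Mul(-48, Add(7, -5)), Mul(21, -3), Mul(Add(7, -5), -3)), 2) = Pow(Add(-1008, Mul(-48, 2), -63, Mul(2, -3)), 2) = Pow(Add(-1008, -96, -63, -6), 2) = Pow(-1173, 2) = 1375929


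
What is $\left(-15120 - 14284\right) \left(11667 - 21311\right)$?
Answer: $283572176$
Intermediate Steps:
$\left(-15120 - 14284\right) \left(11667 - 21311\right) = \left(-29404\right) \left(-9644\right) = 283572176$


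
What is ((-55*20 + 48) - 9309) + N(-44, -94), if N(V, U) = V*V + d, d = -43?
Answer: -8468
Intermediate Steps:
N(V, U) = -43 + V**2 (N(V, U) = V*V - 43 = V**2 - 43 = -43 + V**2)
((-55*20 + 48) - 9309) + N(-44, -94) = ((-55*20 + 48) - 9309) + (-43 + (-44)**2) = ((-1100 + 48) - 9309) + (-43 + 1936) = (-1052 - 9309) + 1893 = -10361 + 1893 = -8468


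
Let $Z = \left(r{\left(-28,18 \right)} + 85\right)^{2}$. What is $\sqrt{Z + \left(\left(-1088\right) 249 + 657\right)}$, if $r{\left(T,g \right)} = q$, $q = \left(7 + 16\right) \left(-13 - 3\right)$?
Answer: $i \sqrt{190166} \approx 436.08 i$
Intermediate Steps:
$q = -368$ ($q = 23 \left(-16\right) = -368$)
$r{\left(T,g \right)} = -368$
$Z = 80089$ ($Z = \left(-368 + 85\right)^{2} = \left(-283\right)^{2} = 80089$)
$\sqrt{Z + \left(\left(-1088\right) 249 + 657\right)} = \sqrt{80089 + \left(\left(-1088\right) 249 + 657\right)} = \sqrt{80089 + \left(-270912 + 657\right)} = \sqrt{80089 - 270255} = \sqrt{-190166} = i \sqrt{190166}$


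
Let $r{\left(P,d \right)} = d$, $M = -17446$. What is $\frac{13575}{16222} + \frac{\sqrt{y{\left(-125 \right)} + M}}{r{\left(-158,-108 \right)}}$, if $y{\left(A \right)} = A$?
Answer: $\frac{13575}{16222} - \frac{i \sqrt{17571}}{108} \approx 0.83683 - 1.2274 i$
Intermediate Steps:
$\frac{13575}{16222} + \frac{\sqrt{y{\left(-125 \right)} + M}}{r{\left(-158,-108 \right)}} = \frac{13575}{16222} + \frac{\sqrt{-125 - 17446}}{-108} = 13575 \cdot \frac{1}{16222} + \sqrt{-17571} \left(- \frac{1}{108}\right) = \frac{13575}{16222} + i \sqrt{17571} \left(- \frac{1}{108}\right) = \frac{13575}{16222} - \frac{i \sqrt{17571}}{108}$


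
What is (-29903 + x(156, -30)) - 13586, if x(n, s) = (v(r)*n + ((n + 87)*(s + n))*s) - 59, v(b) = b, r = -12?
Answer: -963960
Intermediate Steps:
x(n, s) = -59 - 12*n + s*(87 + n)*(n + s) (x(n, s) = (-12*n + ((n + 87)*(s + n))*s) - 59 = (-12*n + ((87 + n)*(n + s))*s) - 59 = (-12*n + s*(87 + n)*(n + s)) - 59 = -59 - 12*n + s*(87 + n)*(n + s))
(-29903 + x(156, -30)) - 13586 = (-29903 + (-59 - 12*156 + 87*(-30)² + 156*(-30)² - 30*156² + 87*156*(-30))) - 13586 = (-29903 + (-59 - 1872 + 87*900 + 156*900 - 30*24336 - 407160)) - 13586 = (-29903 + (-59 - 1872 + 78300 + 140400 - 730080 - 407160)) - 13586 = (-29903 - 920471) - 13586 = -950374 - 13586 = -963960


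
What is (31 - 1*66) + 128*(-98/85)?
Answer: -15519/85 ≈ -182.58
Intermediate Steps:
(31 - 1*66) + 128*(-98/85) = (31 - 66) + 128*(-98*1/85) = -35 + 128*(-98/85) = -35 - 12544/85 = -15519/85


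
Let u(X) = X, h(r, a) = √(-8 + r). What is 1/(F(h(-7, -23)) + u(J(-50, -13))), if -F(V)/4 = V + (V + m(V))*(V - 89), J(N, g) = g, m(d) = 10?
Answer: 3607/14470609 - 312*I*√15/14470609 ≈ 0.00024926 - 8.3505e-5*I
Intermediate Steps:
F(V) = -4*V - 4*(-89 + V)*(10 + V) (F(V) = -4*(V + (V + 10)*(V - 89)) = -4*(V + (10 + V)*(-89 + V)) = -4*(V + (-89 + V)*(10 + V)) = -4*V - 4*(-89 + V)*(10 + V))
1/(F(h(-7, -23)) + u(J(-50, -13))) = 1/((3560 - 4*(√(-8 - 7))² + 312*√(-8 - 7)) - 13) = 1/((3560 - 4*(√(-15))² + 312*√(-15)) - 13) = 1/((3560 - 4*(I*√15)² + 312*(I*√15)) - 13) = 1/((3560 - 4*(-15) + 312*I*√15) - 13) = 1/((3560 + 60 + 312*I*√15) - 13) = 1/((3620 + 312*I*√15) - 13) = 1/(3607 + 312*I*√15)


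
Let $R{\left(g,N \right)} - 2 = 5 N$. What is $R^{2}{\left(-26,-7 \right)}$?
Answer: $1089$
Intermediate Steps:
$R{\left(g,N \right)} = 2 + 5 N$
$R^{2}{\left(-26,-7 \right)} = \left(2 + 5 \left(-7\right)\right)^{2} = \left(2 - 35\right)^{2} = \left(-33\right)^{2} = 1089$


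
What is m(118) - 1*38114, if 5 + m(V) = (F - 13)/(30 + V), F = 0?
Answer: -5641625/148 ≈ -38119.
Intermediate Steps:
m(V) = -5 - 13/(30 + V) (m(V) = -5 + (0 - 13)/(30 + V) = -5 - 13/(30 + V))
m(118) - 1*38114 = (-163 - 5*118)/(30 + 118) - 1*38114 = (-163 - 590)/148 - 38114 = (1/148)*(-753) - 38114 = -753/148 - 38114 = -5641625/148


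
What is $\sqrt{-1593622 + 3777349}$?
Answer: $\sqrt{2183727} \approx 1477.7$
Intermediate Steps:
$\sqrt{-1593622 + 3777349} = \sqrt{2183727}$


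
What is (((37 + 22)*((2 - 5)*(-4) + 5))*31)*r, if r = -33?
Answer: -1026069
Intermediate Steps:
(((37 + 22)*((2 - 5)*(-4) + 5))*31)*r = (((37 + 22)*((2 - 5)*(-4) + 5))*31)*(-33) = ((59*(-3*(-4) + 5))*31)*(-33) = ((59*(12 + 5))*31)*(-33) = ((59*17)*31)*(-33) = (1003*31)*(-33) = 31093*(-33) = -1026069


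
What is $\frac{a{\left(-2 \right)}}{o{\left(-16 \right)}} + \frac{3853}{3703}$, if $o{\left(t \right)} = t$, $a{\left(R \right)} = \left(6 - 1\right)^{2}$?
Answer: $- \frac{30927}{59248} \approx -0.52199$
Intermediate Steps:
$a{\left(R \right)} = 25$ ($a{\left(R \right)} = 5^{2} = 25$)
$\frac{a{\left(-2 \right)}}{o{\left(-16 \right)}} + \frac{3853}{3703} = \frac{25}{-16} + \frac{3853}{3703} = 25 \left(- \frac{1}{16}\right) + 3853 \cdot \frac{1}{3703} = - \frac{25}{16} + \frac{3853}{3703} = - \frac{30927}{59248}$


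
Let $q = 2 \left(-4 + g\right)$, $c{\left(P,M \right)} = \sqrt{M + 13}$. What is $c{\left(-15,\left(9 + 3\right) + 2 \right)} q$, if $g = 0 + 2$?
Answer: $- 12 \sqrt{3} \approx -20.785$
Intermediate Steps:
$g = 2$
$c{\left(P,M \right)} = \sqrt{13 + M}$
$q = -4$ ($q = 2 \left(-4 + 2\right) = 2 \left(-2\right) = -4$)
$c{\left(-15,\left(9 + 3\right) + 2 \right)} q = \sqrt{13 + \left(\left(9 + 3\right) + 2\right)} \left(-4\right) = \sqrt{13 + \left(12 + 2\right)} \left(-4\right) = \sqrt{13 + 14} \left(-4\right) = \sqrt{27} \left(-4\right) = 3 \sqrt{3} \left(-4\right) = - 12 \sqrt{3}$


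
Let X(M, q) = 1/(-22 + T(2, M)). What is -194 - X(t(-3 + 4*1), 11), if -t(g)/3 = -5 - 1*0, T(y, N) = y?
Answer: -3879/20 ≈ -193.95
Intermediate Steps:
t(g) = 15 (t(g) = -3*(-5 - 1*0) = -3*(-5 + 0) = -3*(-5) = 15)
X(M, q) = -1/20 (X(M, q) = 1/(-22 + 2) = 1/(-20) = -1/20)
-194 - X(t(-3 + 4*1), 11) = -194 - 1*(-1/20) = -194 + 1/20 = -3879/20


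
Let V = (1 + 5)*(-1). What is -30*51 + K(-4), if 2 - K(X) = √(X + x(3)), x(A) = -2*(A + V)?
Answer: -1528 - √2 ≈ -1529.4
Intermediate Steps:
V = -6 (V = 6*(-1) = -6)
x(A) = 12 - 2*A (x(A) = -2*(A - 6) = -2*(-6 + A) = 12 - 2*A)
K(X) = 2 - √(6 + X) (K(X) = 2 - √(X + (12 - 2*3)) = 2 - √(X + (12 - 6)) = 2 - √(X + 6) = 2 - √(6 + X))
-30*51 + K(-4) = -30*51 + (2 - √(6 - 4)) = -1530 + (2 - √2) = -1528 - √2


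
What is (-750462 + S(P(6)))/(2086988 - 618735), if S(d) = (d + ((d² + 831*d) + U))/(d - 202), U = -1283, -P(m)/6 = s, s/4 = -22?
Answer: -243933815/478650478 ≈ -0.50963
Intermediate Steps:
s = -88 (s = 4*(-22) = -88)
P(m) = 528 (P(m) = -6*(-88) = 528)
S(d) = (-1283 + d² + 832*d)/(-202 + d) (S(d) = (d + ((d² + 831*d) - 1283))/(d - 202) = (d + (-1283 + d² + 831*d))/(-202 + d) = (-1283 + d² + 832*d)/(-202 + d))
(-750462 + S(P(6)))/(2086988 - 618735) = (-750462 + (-1283 + 528² + 832*528)/(-202 + 528))/(2086988 - 618735) = (-750462 + (-1283 + 278784 + 439296)/326)/1468253 = (-750462 + (1/326)*716797)*(1/1468253) = (-750462 + 716797/326)*(1/1468253) = -243933815/326*1/1468253 = -243933815/478650478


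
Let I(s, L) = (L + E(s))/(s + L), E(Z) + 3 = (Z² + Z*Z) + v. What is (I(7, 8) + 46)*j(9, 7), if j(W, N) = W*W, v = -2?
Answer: 21357/5 ≈ 4271.4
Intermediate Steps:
j(W, N) = W²
E(Z) = -5 + 2*Z² (E(Z) = -3 + ((Z² + Z*Z) - 2) = -3 + ((Z² + Z²) - 2) = -3 + (2*Z² - 2) = -3 + (-2 + 2*Z²) = -5 + 2*Z²)
I(s, L) = (-5 + L + 2*s²)/(L + s) (I(s, L) = (L + (-5 + 2*s²))/(s + L) = (-5 + L + 2*s²)/(L + s))
(I(7, 8) + 46)*j(9, 7) = ((-5 + 8 + 2*7²)/(8 + 7) + 46)*9² = ((-5 + 8 + 2*49)/15 + 46)*81 = ((-5 + 8 + 98)/15 + 46)*81 = ((1/15)*101 + 46)*81 = (101/15 + 46)*81 = (791/15)*81 = 21357/5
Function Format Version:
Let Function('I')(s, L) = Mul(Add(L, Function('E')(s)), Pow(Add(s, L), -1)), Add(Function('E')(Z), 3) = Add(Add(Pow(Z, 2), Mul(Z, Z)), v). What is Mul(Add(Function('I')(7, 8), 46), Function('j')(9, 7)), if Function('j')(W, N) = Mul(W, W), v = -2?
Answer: Rational(21357, 5) ≈ 4271.4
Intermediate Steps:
Function('j')(W, N) = Pow(W, 2)
Function('E')(Z) = Add(-5, Mul(2, Pow(Z, 2))) (Function('E')(Z) = Add(-3, Add(Add(Pow(Z, 2), Mul(Z, Z)), -2)) = Add(-3, Add(Add(Pow(Z, 2), Pow(Z, 2)), -2)) = Add(-3, Add(Mul(2, Pow(Z, 2)), -2)) = Add(-3, Add(-2, Mul(2, Pow(Z, 2)))) = Add(-5, Mul(2, Pow(Z, 2))))
Function('I')(s, L) = Mul(Pow(Add(L, s), -1), Add(-5, L, Mul(2, Pow(s, 2)))) (Function('I')(s, L) = Mul(Add(L, Add(-5, Mul(2, Pow(s, 2)))), Pow(Add(s, L), -1)) = Mul(Add(-5, L, Mul(2, Pow(s, 2))), Pow(Add(L, s), -1)) = Mul(Pow(Add(L, s), -1), Add(-5, L, Mul(2, Pow(s, 2)))))
Mul(Add(Function('I')(7, 8), 46), Function('j')(9, 7)) = Mul(Add(Mul(Pow(Add(8, 7), -1), Add(-5, 8, Mul(2, Pow(7, 2)))), 46), Pow(9, 2)) = Mul(Add(Mul(Pow(15, -1), Add(-5, 8, Mul(2, 49))), 46), 81) = Mul(Add(Mul(Rational(1, 15), Add(-5, 8, 98)), 46), 81) = Mul(Add(Mul(Rational(1, 15), 101), 46), 81) = Mul(Add(Rational(101, 15), 46), 81) = Mul(Rational(791, 15), 81) = Rational(21357, 5)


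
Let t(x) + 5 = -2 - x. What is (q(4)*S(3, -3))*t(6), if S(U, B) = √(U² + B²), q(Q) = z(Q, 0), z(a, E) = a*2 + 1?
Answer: -351*√2 ≈ -496.39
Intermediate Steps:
t(x) = -7 - x (t(x) = -5 + (-2 - x) = -7 - x)
z(a, E) = 1 + 2*a (z(a, E) = 2*a + 1 = 1 + 2*a)
q(Q) = 1 + 2*Q
S(U, B) = √(B² + U²)
(q(4)*S(3, -3))*t(6) = ((1 + 2*4)*√((-3)² + 3²))*(-7 - 1*6) = ((1 + 8)*√(9 + 9))*(-7 - 6) = (9*√18)*(-13) = (9*(3*√2))*(-13) = (27*√2)*(-13) = -351*√2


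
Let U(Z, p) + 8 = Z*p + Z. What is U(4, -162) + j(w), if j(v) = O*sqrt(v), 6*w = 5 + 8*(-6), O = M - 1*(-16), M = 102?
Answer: -652 + 59*I*sqrt(258)/3 ≈ -652.0 + 315.89*I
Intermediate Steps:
O = 118 (O = 102 - 1*(-16) = 102 + 16 = 118)
U(Z, p) = -8 + Z + Z*p (U(Z, p) = -8 + (Z*p + Z) = -8 + (Z + Z*p) = -8 + Z + Z*p)
w = -43/6 (w = (5 + 8*(-6))/6 = (5 - 48)/6 = (1/6)*(-43) = -43/6 ≈ -7.1667)
j(v) = 118*sqrt(v)
U(4, -162) + j(w) = (-8 + 4 + 4*(-162)) + 118*sqrt(-43/6) = (-8 + 4 - 648) + 118*(I*sqrt(258)/6) = -652 + 59*I*sqrt(258)/3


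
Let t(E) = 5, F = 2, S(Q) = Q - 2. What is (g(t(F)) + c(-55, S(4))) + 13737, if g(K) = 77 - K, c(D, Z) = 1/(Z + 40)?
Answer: 579979/42 ≈ 13809.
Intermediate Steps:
S(Q) = -2 + Q
c(D, Z) = 1/(40 + Z)
(g(t(F)) + c(-55, S(4))) + 13737 = ((77 - 1*5) + 1/(40 + (-2 + 4))) + 13737 = ((77 - 5) + 1/(40 + 2)) + 13737 = (72 + 1/42) + 13737 = 3025/42 + 13737 = 579979/42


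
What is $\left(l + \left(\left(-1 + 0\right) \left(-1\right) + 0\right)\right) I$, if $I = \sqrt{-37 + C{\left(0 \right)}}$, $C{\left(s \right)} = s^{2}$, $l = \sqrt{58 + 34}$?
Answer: $i \left(\sqrt{37} + 2 \sqrt{851}\right) \approx 64.427 i$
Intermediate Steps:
$l = 2 \sqrt{23}$ ($l = \sqrt{92} = 2 \sqrt{23} \approx 9.5917$)
$I = i \sqrt{37}$ ($I = \sqrt{-37 + 0^{2}} = \sqrt{-37 + 0} = \sqrt{-37} = i \sqrt{37} \approx 6.0828 i$)
$\left(l + \left(\left(-1 + 0\right) \left(-1\right) + 0\right)\right) I = \left(2 \sqrt{23} + \left(\left(-1 + 0\right) \left(-1\right) + 0\right)\right) i \sqrt{37} = \left(2 \sqrt{23} + \left(\left(-1\right) \left(-1\right) + 0\right)\right) i \sqrt{37} = \left(2 \sqrt{23} + \left(1 + 0\right)\right) i \sqrt{37} = \left(2 \sqrt{23} + 1\right) i \sqrt{37} = \left(1 + 2 \sqrt{23}\right) i \sqrt{37} = i \sqrt{37} \left(1 + 2 \sqrt{23}\right)$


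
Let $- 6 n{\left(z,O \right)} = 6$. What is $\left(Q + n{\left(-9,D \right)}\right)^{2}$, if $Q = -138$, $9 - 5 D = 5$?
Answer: $19321$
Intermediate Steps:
$D = \frac{4}{5}$ ($D = \frac{9}{5} - 1 = \frac{4}{5} \approx 0.8$)
$n{\left(z,O \right)} = -1$ ($n{\left(z,O \right)} = \left(- \frac{1}{6}\right) 6 = -1$)
$\left(Q + n{\left(-9,D \right)}\right)^{2} = \left(-138 - 1\right)^{2} = \left(-139\right)^{2} = 19321$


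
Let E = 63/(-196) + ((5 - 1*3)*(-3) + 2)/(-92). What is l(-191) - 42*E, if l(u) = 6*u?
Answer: -52179/46 ≈ -1134.3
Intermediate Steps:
E = -179/644 (E = 63*(-1/196) + ((5 - 3)*(-3) + 2)*(-1/92) = -9/28 + (2*(-3) + 2)*(-1/92) = -9/28 + (-6 + 2)*(-1/92) = -9/28 - 4*(-1/92) = -9/28 + 1/23 = -179/644 ≈ -0.27795)
l(-191) - 42*E = 6*(-191) - 42*(-179)/644 = -1146 - 1*(-537/46) = -1146 + 537/46 = -52179/46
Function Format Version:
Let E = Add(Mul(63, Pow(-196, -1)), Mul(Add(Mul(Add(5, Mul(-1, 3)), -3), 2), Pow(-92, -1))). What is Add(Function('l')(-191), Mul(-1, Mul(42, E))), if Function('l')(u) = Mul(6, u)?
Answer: Rational(-52179, 46) ≈ -1134.3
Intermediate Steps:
E = Rational(-179, 644) (E = Add(Mul(63, Rational(-1, 196)), Mul(Add(Mul(Add(5, -3), -3), 2), Rational(-1, 92))) = Add(Rational(-9, 28), Mul(Add(Mul(2, -3), 2), Rational(-1, 92))) = Add(Rational(-9, 28), Mul(Add(-6, 2), Rational(-1, 92))) = Add(Rational(-9, 28), Mul(-4, Rational(-1, 92))) = Add(Rational(-9, 28), Rational(1, 23)) = Rational(-179, 644) ≈ -0.27795)
Add(Function('l')(-191), Mul(-1, Mul(42, E))) = Add(Mul(6, -191), Mul(-1, Mul(42, Rational(-179, 644)))) = Add(-1146, Mul(-1, Rational(-537, 46))) = Add(-1146, Rational(537, 46)) = Rational(-52179, 46)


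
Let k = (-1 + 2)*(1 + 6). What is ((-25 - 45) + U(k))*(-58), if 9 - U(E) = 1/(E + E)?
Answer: 24795/7 ≈ 3542.1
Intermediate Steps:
k = 7 (k = 1*7 = 7)
U(E) = 9 - 1/(2*E) (U(E) = 9 - 1/(E + E) = 9 - 1/(2*E))
((-25 - 45) + U(k))*(-58) = ((-25 - 45) + (9 - ½/7))*(-58) = (-70 + (9 - ½*⅐))*(-58) = (-70 + (9 - 1/14))*(-58) = (-70 + 125/14)*(-58) = -855/14*(-58) = 24795/7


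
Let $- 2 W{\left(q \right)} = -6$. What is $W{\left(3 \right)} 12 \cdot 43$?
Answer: $1548$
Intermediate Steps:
$W{\left(q \right)} = 3$ ($W{\left(q \right)} = \left(- \frac{1}{2}\right) \left(-6\right) = 3$)
$W{\left(3 \right)} 12 \cdot 43 = 3 \cdot 12 \cdot 43 = 36 \cdot 43 = 1548$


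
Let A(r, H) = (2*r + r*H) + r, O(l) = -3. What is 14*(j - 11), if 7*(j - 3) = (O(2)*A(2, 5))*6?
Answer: -688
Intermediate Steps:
A(r, H) = 3*r + H*r (A(r, H) = (2*r + H*r) + r = 3*r + H*r)
j = -267/7 (j = 3 + (-6*(3 + 5)*6)/7 = 3 + (-6*8*6)/7 = 3 + (-3*16*6)/7 = 3 + (-48*6)/7 = 3 + (⅐)*(-288) = 3 - 288/7 = -267/7 ≈ -38.143)
14*(j - 11) = 14*(-267/7 - 11) = 14*(-344/7) = -688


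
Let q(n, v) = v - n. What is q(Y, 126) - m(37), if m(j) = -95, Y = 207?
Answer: 14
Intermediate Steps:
q(Y, 126) - m(37) = (126 - 1*207) - 1*(-95) = (126 - 207) + 95 = -81 + 95 = 14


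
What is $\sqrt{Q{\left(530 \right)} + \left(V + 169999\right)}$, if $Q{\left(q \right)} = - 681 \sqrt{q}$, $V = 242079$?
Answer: $\sqrt{412078 - 681 \sqrt{530}} \approx 629.6$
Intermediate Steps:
$\sqrt{Q{\left(530 \right)} + \left(V + 169999\right)} = \sqrt{- 681 \sqrt{530} + \left(242079 + 169999\right)} = \sqrt{- 681 \sqrt{530} + 412078} = \sqrt{412078 - 681 \sqrt{530}}$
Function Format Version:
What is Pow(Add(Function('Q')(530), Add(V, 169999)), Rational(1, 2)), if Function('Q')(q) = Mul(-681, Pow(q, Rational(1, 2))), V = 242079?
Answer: Pow(Add(412078, Mul(-681, Pow(530, Rational(1, 2)))), Rational(1, 2)) ≈ 629.60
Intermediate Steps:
Pow(Add(Function('Q')(530), Add(V, 169999)), Rational(1, 2)) = Pow(Add(Mul(-681, Pow(530, Rational(1, 2))), Add(242079, 169999)), Rational(1, 2)) = Pow(Add(Mul(-681, Pow(530, Rational(1, 2))), 412078), Rational(1, 2)) = Pow(Add(412078, Mul(-681, Pow(530, Rational(1, 2)))), Rational(1, 2))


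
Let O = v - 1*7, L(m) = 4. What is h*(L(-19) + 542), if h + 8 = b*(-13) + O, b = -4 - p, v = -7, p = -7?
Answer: -33306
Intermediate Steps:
b = 3 (b = -4 - 1*(-7) = -4 + 7 = 3)
O = -14 (O = -7 - 1*7 = -7 - 7 = -14)
h = -61 (h = -8 + (3*(-13) - 14) = -8 + (-39 - 14) = -8 - 53 = -61)
h*(L(-19) + 542) = -61*(4 + 542) = -61*546 = -33306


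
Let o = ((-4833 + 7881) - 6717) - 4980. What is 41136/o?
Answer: -13712/2883 ≈ -4.7562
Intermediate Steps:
o = -8649 (o = (3048 - 6717) - 4980 = -3669 - 4980 = -8649)
41136/o = 41136/(-8649) = 41136*(-1/8649) = -13712/2883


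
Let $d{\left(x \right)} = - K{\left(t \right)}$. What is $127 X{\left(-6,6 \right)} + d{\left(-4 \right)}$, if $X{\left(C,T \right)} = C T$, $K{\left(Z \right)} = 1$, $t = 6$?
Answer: $-4573$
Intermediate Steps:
$d{\left(x \right)} = -1$ ($d{\left(x \right)} = \left(-1\right) 1 = -1$)
$127 X{\left(-6,6 \right)} + d{\left(-4 \right)} = 127 \left(\left(-6\right) 6\right) - 1 = 127 \left(-36\right) - 1 = -4572 - 1 = -4573$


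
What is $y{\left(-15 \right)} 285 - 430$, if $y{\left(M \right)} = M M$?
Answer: $63695$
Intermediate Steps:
$y{\left(M \right)} = M^{2}$
$y{\left(-15 \right)} 285 - 430 = \left(-15\right)^{2} \cdot 285 - 430 = 225 \cdot 285 - 430 = 64125 - 430 = 63695$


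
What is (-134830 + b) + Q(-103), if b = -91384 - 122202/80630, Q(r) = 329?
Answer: -9106614876/40315 ≈ -2.2589e+5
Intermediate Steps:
b = -3684207061/40315 (b = -91384 - 122202*1/80630 = -91384 - 61101/40315 = -3684207061/40315 ≈ -91386.)
(-134830 + b) + Q(-103) = (-134830 - 3684207061/40315) + 329 = -9119878511/40315 + 329 = -9106614876/40315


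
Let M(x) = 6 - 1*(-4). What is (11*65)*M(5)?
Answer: 7150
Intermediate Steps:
M(x) = 10 (M(x) = 6 + 4 = 10)
(11*65)*M(5) = (11*65)*10 = 715*10 = 7150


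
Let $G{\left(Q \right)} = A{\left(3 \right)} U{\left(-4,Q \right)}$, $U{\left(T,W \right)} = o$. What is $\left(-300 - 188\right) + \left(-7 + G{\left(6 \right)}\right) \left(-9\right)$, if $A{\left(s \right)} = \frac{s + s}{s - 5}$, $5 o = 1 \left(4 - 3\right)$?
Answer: $- \frac{2098}{5} \approx -419.6$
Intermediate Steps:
$o = \frac{1}{5}$ ($o = \frac{1 \left(4 - 3\right)}{5} = \frac{1 \cdot 1}{5} = \frac{1}{5} \cdot 1 = \frac{1}{5} \approx 0.2$)
$U{\left(T,W \right)} = \frac{1}{5}$
$A{\left(s \right)} = \frac{2 s}{-5 + s}$
$G{\left(Q \right)} = - \frac{3}{5}$ ($G{\left(Q \right)} = 2 \cdot 3 \frac{1}{-5 + 3} \cdot \frac{1}{5} = 2 \cdot 3 \frac{1}{-2} \cdot \frac{1}{5} = 2 \cdot 3 \left(- \frac{1}{2}\right) \frac{1}{5} = \left(-3\right) \frac{1}{5} = - \frac{3}{5}$)
$\left(-300 - 188\right) + \left(-7 + G{\left(6 \right)}\right) \left(-9\right) = \left(-300 - 188\right) + \left(-7 - \frac{3}{5}\right) \left(-9\right) = -488 - - \frac{342}{5} = -488 + \frac{342}{5} = - \frac{2098}{5}$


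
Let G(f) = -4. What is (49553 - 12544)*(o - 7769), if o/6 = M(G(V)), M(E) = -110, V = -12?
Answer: -311948861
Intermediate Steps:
o = -660 (o = 6*(-110) = -660)
(49553 - 12544)*(o - 7769) = (49553 - 12544)*(-660 - 7769) = 37009*(-8429) = -311948861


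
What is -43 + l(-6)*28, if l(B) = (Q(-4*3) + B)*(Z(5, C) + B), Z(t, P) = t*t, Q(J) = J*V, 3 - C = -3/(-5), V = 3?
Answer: -22387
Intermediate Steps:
C = 12/5 (C = 3 - (-3)/(-5) = 3 - (-3)*(-1)/5 = 3 - 1*⅗ = 3 - ⅗ = 12/5 ≈ 2.4000)
Q(J) = 3*J (Q(J) = J*3 = 3*J)
Z(t, P) = t²
l(B) = (-36 + B)*(25 + B) (l(B) = (3*(-4*3) + B)*(5² + B) = (3*(-12) + B)*(25 + B) = (-36 + B)*(25 + B))
-43 + l(-6)*28 = -43 + (-900 + (-6)² - 11*(-6))*28 = -43 + (-900 + 36 + 66)*28 = -43 - 798*28 = -43 - 22344 = -22387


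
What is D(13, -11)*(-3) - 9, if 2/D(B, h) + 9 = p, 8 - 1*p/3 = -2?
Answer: -65/7 ≈ -9.2857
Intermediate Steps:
p = 30 (p = 24 - 3*(-2) = 24 + 6 = 30)
D(B, h) = 2/21 (D(B, h) = 2/(-9 + 30) = 2/21)
D(13, -11)*(-3) - 9 = (2/21)*(-3) - 9 = -2/7 - 9 = -65/7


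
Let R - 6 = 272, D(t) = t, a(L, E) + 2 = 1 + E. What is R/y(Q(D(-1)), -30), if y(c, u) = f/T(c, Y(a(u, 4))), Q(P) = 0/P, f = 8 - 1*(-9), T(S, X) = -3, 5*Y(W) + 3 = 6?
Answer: -834/17 ≈ -49.059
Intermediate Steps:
a(L, E) = -1 + E (a(L, E) = -2 + (1 + E) = -1 + E)
Y(W) = ⅗ (Y(W) = -⅗ + (⅕)*6 = -⅗ + 6/5 = ⅗)
f = 17 (f = 8 + 9 = 17)
Q(P) = 0
y(c, u) = -17/3 (y(c, u) = 17/(-3) = 17*(-⅓) = -17/3)
R = 278 (R = 6 + 272 = 278)
R/y(Q(D(-1)), -30) = 278/(-17/3) = 278*(-3/17) = -834/17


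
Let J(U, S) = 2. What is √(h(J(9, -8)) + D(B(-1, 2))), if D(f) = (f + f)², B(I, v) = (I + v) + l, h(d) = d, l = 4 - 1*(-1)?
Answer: √146 ≈ 12.083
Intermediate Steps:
l = 5 (l = 4 + 1 = 5)
B(I, v) = 5 + I + v (B(I, v) = (I + v) + 5 = 5 + I + v)
D(f) = 4*f² (D(f) = (2*f)² = 4*f²)
√(h(J(9, -8)) + D(B(-1, 2))) = √(2 + 4*(5 - 1 + 2)²) = √(2 + 4*6²) = √(2 + 4*36) = √(2 + 144) = √146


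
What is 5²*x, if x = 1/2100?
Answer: 1/84 ≈ 0.011905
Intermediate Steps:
x = 1/2100 ≈ 0.00047619
5²*x = 5²*(1/2100) = 25*(1/2100) = 1/84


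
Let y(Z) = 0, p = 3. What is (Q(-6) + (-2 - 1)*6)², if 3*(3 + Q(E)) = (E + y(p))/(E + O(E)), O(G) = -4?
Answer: 10816/25 ≈ 432.64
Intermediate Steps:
Q(E) = -3 + E/(3*(-4 + E)) (Q(E) = -3 + ((E + 0)/(E - 4))/3 = -3 + (E/(-4 + E))/3 = -3 + E/(3*(-4 + E)))
(Q(-6) + (-2 - 1)*6)² = (4*(9 - 2*(-6))/(3*(-4 - 6)) + (-2 - 1)*6)² = ((4/3)*(9 + 12)/(-10) - 3*6)² = ((4/3)*(-⅒)*21 - 18)² = (-14/5 - 18)² = (-104/5)² = 10816/25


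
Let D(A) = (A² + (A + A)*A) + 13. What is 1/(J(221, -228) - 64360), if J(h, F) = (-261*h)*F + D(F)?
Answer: 1/13242873 ≈ 7.5512e-8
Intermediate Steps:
D(A) = 13 + 3*A² (D(A) = (A² + (2*A)*A) + 13 = (A² + 2*A²) + 13 = 3*A² + 13 = 13 + 3*A²)
J(h, F) = 13 + 3*F² - 261*F*h (J(h, F) = (-261*h)*F + (13 + 3*F²) = -261*F*h + (13 + 3*F²) = 13 + 3*F² - 261*F*h)
1/(J(221, -228) - 64360) = 1/((13 + 3*(-228)² - 261*(-228)*221) - 64360) = 1/((13 + 3*51984 + 13151268) - 64360) = 1/((13 + 155952 + 13151268) - 64360) = 1/(13307233 - 64360) = 1/13242873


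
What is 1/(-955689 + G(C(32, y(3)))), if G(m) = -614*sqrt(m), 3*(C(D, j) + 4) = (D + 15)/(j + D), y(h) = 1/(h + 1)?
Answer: -21755979/20791979974211 + 7368*I*sqrt(3655)/353463659561587 ≈ -1.0464e-6 + 1.2602e-9*I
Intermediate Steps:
y(h) = 1/(1 + h)
C(D, j) = -4 + (15 + D)/(3*(D + j)) (C(D, j) = -4 + ((D + 15)/(j + D))/3 = -4 + ((15 + D)/(D + j))/3 = -4 + (15 + D)/(3*(D + j)))
1/(-955689 + G(C(32, y(3)))) = 1/(-955689 - 614*sqrt(5 - 4/(1 + 3) - 11/3*32)/sqrt(32 + 1/(1 + 3))) = 1/(-955689 - 614*sqrt(5 - 4/4 - 352/3)/sqrt(32 + 1/4)) = 1/(-955689 - 614*sqrt(5 - 4*1/4 - 352/3)/sqrt(32 + 1/4)) = 1/(-955689 - 614*2*sqrt(129)*sqrt(5 - 1 - 352/3)/129) = 1/(-955689 - 614*4*I*sqrt(3655)/129) = 1/(-955689 - 2456*I*sqrt(3655)/129)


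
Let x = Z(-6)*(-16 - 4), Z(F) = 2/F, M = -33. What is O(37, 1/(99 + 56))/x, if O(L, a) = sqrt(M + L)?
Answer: 3/10 ≈ 0.30000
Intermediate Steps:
O(L, a) = sqrt(-33 + L)
x = 20/3 (x = (2/(-6))*(-16 - 4) = (2*(-1/6))*(-20) = -1/3*(-20) = 20/3 ≈ 6.6667)
O(37, 1/(99 + 56))/x = sqrt(-33 + 37)/(20/3) = sqrt(4)*(3/20) = 2*(3/20) = 3/10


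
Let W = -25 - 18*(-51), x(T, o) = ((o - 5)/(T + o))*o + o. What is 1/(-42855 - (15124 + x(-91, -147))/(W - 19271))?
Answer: -312426/13388763217 ≈ -2.3335e-5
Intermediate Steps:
x(T, o) = o + o*(-5 + o)/(T + o) (x(T, o) = ((-5 + o)/(T + o))*o + o = o*(-5 + o)/(T + o) + o = o + o*(-5 + o)/(T + o))
W = 893 (W = -25 + 918 = 893)
1/(-42855 - (15124 + x(-91, -147))/(W - 19271)) = 1/(-42855 - (15124 - 147*(-5 - 91 + 2*(-147))/(-91 - 147))/(893 - 19271)) = 1/(-42855 - (15124 - 147*(-5 - 91 - 294)/(-238))/(-18378)) = 1/(-42855 - (15124 - 147*(-1/238)*(-390))*(-1)/18378) = 1/(-42855 - (15124 - 4095/17)*(-1)/18378) = 1/(-42855 - 253013*(-1)/(17*18378)) = 1/(-42855 - 1*(-253013/312426)) = 1/(-42855 + 253013/312426) = 1/(-13388763217/312426) = -312426/13388763217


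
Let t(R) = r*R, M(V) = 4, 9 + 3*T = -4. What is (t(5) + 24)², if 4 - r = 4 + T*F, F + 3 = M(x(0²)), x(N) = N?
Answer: 18769/9 ≈ 2085.4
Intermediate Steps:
T = -13/3 (T = -3 + (⅓)*(-4) = -3 - 4/3 = -13/3 ≈ -4.3333)
F = 1 (F = -3 + 4 = 1)
r = 13/3 (r = 4 - (4 - 13/3*1) = 4 - (4 - 13/3) = 4 - 1*(-⅓) = 4 + ⅓ = 13/3 ≈ 4.3333)
t(R) = 13*R/3
(t(5) + 24)² = ((13/3)*5 + 24)² = (65/3 + 24)² = (137/3)² = 18769/9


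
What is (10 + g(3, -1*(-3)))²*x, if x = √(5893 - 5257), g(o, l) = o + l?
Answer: 512*√159 ≈ 6456.1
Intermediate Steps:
g(o, l) = l + o
x = 2*√159 (x = √636 = 2*√159 ≈ 25.219)
(10 + g(3, -1*(-3)))²*x = (10 + (-1*(-3) + 3))²*(2*√159) = (10 + (3 + 3))²*(2*√159) = (10 + 6)²*(2*√159) = 16²*(2*√159) = 256*(2*√159) = 512*√159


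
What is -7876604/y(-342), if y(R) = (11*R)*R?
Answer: -1969151/321651 ≈ -6.1220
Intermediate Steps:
y(R) = 11*R²
-7876604/y(-342) = -7876604/(11*(-342)²) = -7876604/(11*116964) = -7876604/1286604 = -7876604*1/1286604 = -1969151/321651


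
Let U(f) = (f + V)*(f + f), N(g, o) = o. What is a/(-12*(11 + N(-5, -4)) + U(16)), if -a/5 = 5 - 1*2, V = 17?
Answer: -5/324 ≈ -0.015432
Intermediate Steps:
U(f) = 2*f*(17 + f) (U(f) = (f + 17)*(f + f) = (17 + f)*(2*f) = 2*f*(17 + f))
a = -15 (a = -5*(5 - 1*2) = -5*(5 - 2) = -5*3 = -15)
a/(-12*(11 + N(-5, -4)) + U(16)) = -15/(-12*(11 - 4) + 2*16*(17 + 16)) = -15/(-12*7 + 2*16*33) = -15/(-84 + 1056) = -15/972 = -15*1/972 = -5/324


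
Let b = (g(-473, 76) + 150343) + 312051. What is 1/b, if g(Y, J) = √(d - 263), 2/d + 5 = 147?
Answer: 16414987/7590191508214 - I*√82857/3795095754107 ≈ 2.1627e-6 - 7.5848e-11*I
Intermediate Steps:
d = 1/71 (d = 2/(-5 + 147) = 2/142 = 2*(1/142) = 1/71 ≈ 0.014085)
g(Y, J) = 4*I*√82857/71 (g(Y, J) = √(1/71 - 263) = √(-18672/71) = 4*I*√82857/71)
b = 462394 + 4*I*√82857/71 (b = (4*I*√82857/71 + 150343) + 312051 = (150343 + 4*I*√82857/71) + 312051 = 462394 + 4*I*√82857/71 ≈ 4.6239e+5 + 16.217*I)
1/b = 1/(462394 + 4*I*√82857/71)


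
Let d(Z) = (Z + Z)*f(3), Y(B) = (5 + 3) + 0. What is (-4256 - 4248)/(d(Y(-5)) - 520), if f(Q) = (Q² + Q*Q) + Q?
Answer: 1063/23 ≈ 46.217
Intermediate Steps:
f(Q) = Q + 2*Q² (f(Q) = (Q² + Q²) + Q = 2*Q² + Q = Q + 2*Q²)
Y(B) = 8 (Y(B) = 8 + 0 = 8)
d(Z) = 42*Z (d(Z) = (Z + Z)*(3*(1 + 2*3)) = (2*Z)*(3*(1 + 6)) = (2*Z)*(3*7) = (2*Z)*21 = 42*Z)
(-4256 - 4248)/(d(Y(-5)) - 520) = (-4256 - 4248)/(42*8 - 520) = -8504/(336 - 520) = -8504/(-184) = -8504*(-1/184) = 1063/23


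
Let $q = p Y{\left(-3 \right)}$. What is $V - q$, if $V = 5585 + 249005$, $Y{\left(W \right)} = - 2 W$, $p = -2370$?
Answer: $268810$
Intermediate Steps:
$V = 254590$
$q = -14220$ ($q = - 2370 \left(\left(-2\right) \left(-3\right)\right) = \left(-2370\right) 6 = -14220$)
$V - q = 254590 - -14220 = 254590 + 14220 = 268810$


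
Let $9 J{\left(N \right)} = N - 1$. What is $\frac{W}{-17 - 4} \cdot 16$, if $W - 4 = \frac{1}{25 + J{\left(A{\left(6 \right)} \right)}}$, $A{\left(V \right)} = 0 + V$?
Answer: $- \frac{7432}{2415} \approx -3.0774$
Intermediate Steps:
$A{\left(V \right)} = V$
$J{\left(N \right)} = - \frac{1}{9} + \frac{N}{9}$ ($J{\left(N \right)} = \frac{N - 1}{9} = \frac{-1 + N}{9} = - \frac{1}{9} + \frac{N}{9}$)
$W = \frac{929}{230}$ ($W = 4 + \frac{1}{25 + \left(- \frac{1}{9} + \frac{1}{9} \cdot 6\right)} = 4 + \frac{1}{25 + \left(- \frac{1}{9} + \frac{2}{3}\right)} = 4 + \frac{1}{25 + \frac{5}{9}} = 4 + \frac{1}{\frac{230}{9}} = 4 + \frac{9}{230} = \frac{929}{230} \approx 4.0391$)
$\frac{W}{-17 - 4} \cdot 16 = \frac{1}{-17 - 4} \cdot \frac{929}{230} \cdot 16 = \frac{1}{-21} \cdot \frac{929}{230} \cdot 16 = \left(- \frac{1}{21}\right) \frac{929}{230} \cdot 16 = \left(- \frac{929}{4830}\right) 16 = - \frac{7432}{2415}$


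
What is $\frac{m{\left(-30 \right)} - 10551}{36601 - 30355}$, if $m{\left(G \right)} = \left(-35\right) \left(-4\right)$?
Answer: $- \frac{10411}{6246} \approx -1.6668$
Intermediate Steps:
$m{\left(G \right)} = 140$
$\frac{m{\left(-30 \right)} - 10551}{36601 - 30355} = \frac{140 - 10551}{36601 - 30355} = - \frac{10411}{6246}$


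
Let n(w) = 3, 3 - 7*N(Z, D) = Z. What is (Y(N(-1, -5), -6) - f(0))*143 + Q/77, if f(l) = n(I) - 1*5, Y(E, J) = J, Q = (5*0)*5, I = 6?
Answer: -572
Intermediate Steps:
N(Z, D) = 3/7 - Z/7
Q = 0 (Q = 0*5 = 0)
f(l) = -2 (f(l) = 3 - 1*5 = 3 - 5 = -2)
(Y(N(-1, -5), -6) - f(0))*143 + Q/77 = (-6 - 1*(-2))*143 + 0/77 = (-6 + 2)*143 + 0*(1/77) = -4*143 + 0 = -572 + 0 = -572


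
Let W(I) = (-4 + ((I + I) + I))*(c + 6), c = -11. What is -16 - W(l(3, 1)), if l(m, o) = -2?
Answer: -66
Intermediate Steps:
W(I) = 20 - 15*I (W(I) = (-4 + ((I + I) + I))*(-11 + 6) = (-4 + (2*I + I))*(-5) = (-4 + 3*I)*(-5) = 20 - 15*I)
-16 - W(l(3, 1)) = -16 - (20 - 15*(-2)) = -16 - (20 + 30) = -16 - 1*50 = -16 - 50 = -66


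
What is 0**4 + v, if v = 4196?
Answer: 4196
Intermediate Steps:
0**4 + v = 0**4 + 4196 = 0 + 4196 = 4196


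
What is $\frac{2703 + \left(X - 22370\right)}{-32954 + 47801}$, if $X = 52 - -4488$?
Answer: $- \frac{2161}{2121} \approx -1.0189$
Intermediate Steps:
$X = 4540$ ($X = 52 + 4488 = 4540$)
$\frac{2703 + \left(X - 22370\right)}{-32954 + 47801} = \frac{2703 + \left(4540 - 22370\right)}{-32954 + 47801} = \frac{2703 + \left(4540 - 22370\right)}{14847} = \left(2703 - 17830\right) \frac{1}{14847} = \left(-15127\right) \frac{1}{14847} = - \frac{2161}{2121}$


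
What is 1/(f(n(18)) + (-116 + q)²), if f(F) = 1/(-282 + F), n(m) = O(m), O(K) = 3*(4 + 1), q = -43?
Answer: 267/6750026 ≈ 3.9555e-5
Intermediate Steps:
O(K) = 15 (O(K) = 3*5 = 15)
n(m) = 15
1/(f(n(18)) + (-116 + q)²) = 1/(1/(-282 + 15) + (-116 - 43)²) = 1/(1/(-267) + (-159)²) = 1/(-1/267 + 25281) = 1/(6750026/267) = 267/6750026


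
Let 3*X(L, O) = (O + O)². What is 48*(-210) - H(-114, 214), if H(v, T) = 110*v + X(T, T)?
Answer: -175804/3 ≈ -58601.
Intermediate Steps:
X(L, O) = 4*O²/3 (X(L, O) = (O + O)²/3 = (2*O)²/3 = (4*O²)/3 = 4*O²/3)
H(v, T) = 110*v + 4*T²/3
48*(-210) - H(-114, 214) = 48*(-210) - (110*(-114) + (4/3)*214²) = -10080 - (-12540 + (4/3)*45796) = -10080 - (-12540 + 183184/3) = -10080 - 1*145564/3 = -10080 - 145564/3 = -175804/3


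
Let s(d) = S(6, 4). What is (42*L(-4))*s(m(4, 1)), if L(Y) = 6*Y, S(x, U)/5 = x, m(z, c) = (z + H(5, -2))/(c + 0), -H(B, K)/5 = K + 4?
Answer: -30240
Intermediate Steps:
H(B, K) = -20 - 5*K (H(B, K) = -5*(K + 4) = -5*(4 + K) = -20 - 5*K)
m(z, c) = (-10 + z)/c (m(z, c) = (z + (-20 - 5*(-2)))/(c + 0) = (z + (-20 + 10))/c = (z - 10)/c = (-10 + z)/c)
S(x, U) = 5*x
s(d) = 30 (s(d) = 5*6 = 30)
(42*L(-4))*s(m(4, 1)) = (42*(6*(-4)))*30 = (42*(-24))*30 = -1008*30 = -30240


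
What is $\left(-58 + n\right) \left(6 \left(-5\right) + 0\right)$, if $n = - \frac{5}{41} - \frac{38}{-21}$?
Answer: $\frac{484850}{287} \approx 1689.4$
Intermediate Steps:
$n = \frac{1453}{861}$ ($n = \left(-5\right) \frac{1}{41} - - \frac{38}{21} = - \frac{5}{41} + \frac{38}{21} = \frac{1453}{861} \approx 1.6876$)
$\left(-58 + n\right) \left(6 \left(-5\right) + 0\right) = \left(-58 + \frac{1453}{861}\right) \left(6 \left(-5\right) + 0\right) = - \frac{48485 \left(-30 + 0\right)}{861} = \left(- \frac{48485}{861}\right) \left(-30\right) = \frac{484850}{287}$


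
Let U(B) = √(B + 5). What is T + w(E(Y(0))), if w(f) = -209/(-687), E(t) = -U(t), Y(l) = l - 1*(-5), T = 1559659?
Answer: 1071485942/687 ≈ 1.5597e+6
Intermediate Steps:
Y(l) = 5 + l (Y(l) = l + 5 = 5 + l)
U(B) = √(5 + B)
E(t) = -√(5 + t)
w(f) = 209/687 (w(f) = -209*(-1/687) = 209/687)
T + w(E(Y(0))) = 1559659 + 209/687 = 1071485942/687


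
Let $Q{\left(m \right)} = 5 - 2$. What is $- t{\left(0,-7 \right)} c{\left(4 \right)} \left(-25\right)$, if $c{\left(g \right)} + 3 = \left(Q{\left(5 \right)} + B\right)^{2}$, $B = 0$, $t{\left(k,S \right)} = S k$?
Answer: $0$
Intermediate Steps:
$Q{\left(m \right)} = 3$
$c{\left(g \right)} = 6$ ($c{\left(g \right)} = -3 + \left(3 + 0\right)^{2} = -3 + 3^{2} = -3 + 9 = 6$)
$- t{\left(0,-7 \right)} c{\left(4 \right)} \left(-25\right) = - \left(-7\right) 0 \cdot 6 \left(-25\right) = - 0 \cdot 6 \left(-25\right) = - 0 \left(-25\right) = \left(-1\right) 0 = 0$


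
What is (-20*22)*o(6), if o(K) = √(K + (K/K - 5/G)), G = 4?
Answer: -220*√23 ≈ -1055.1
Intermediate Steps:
o(K) = √(-¼ + K) (o(K) = √(K + (K/K - 5/4)) = √(K + (1 - 5*¼)) = √(K + (1 - 5/4)) = √(K - ¼) = √(-¼ + K))
(-20*22)*o(6) = (-20*22)*(√(-1 + 4*6)/2) = -220*√(-1 + 24) = -220*√23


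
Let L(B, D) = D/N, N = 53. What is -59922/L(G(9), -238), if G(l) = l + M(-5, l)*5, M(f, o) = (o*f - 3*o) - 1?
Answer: 1587933/119 ≈ 13344.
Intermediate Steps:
M(f, o) = -1 - 3*o + f*o (M(f, o) = (f*o - 3*o) - 1 = (-3*o + f*o) - 1 = -1 - 3*o + f*o)
G(l) = -5 - 39*l (G(l) = l + (-1 - 3*l - 5*l)*5 = l + (-1 - 8*l)*5 = l + (-5 - 40*l) = -5 - 39*l)
L(B, D) = D/53
-59922/L(G(9), -238) = -59922/((1/53)*(-238)) = -59922/(-238/53) = -59922*(-53/238) = 1587933/119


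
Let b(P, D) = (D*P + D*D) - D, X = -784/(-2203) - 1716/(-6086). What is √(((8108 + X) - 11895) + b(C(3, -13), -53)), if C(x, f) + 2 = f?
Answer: 2*I*√1453383336182109/6703729 ≈ 11.374*I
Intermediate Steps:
X = 4275886/6703729 (X = -784*(-1/2203) - 1716*(-1/6086) = 784/2203 + 858/3043 = 4275886/6703729 ≈ 0.63784)
C(x, f) = -2 + f
b(P, D) = D² - D + D*P (b(P, D) = (D*P + D²) - D = (D² + D*P) - D = D² - D + D*P)
√(((8108 + X) - 11895) + b(C(3, -13), -53)) = √(((8108 + 4275886/6703729) - 11895) - 53*(-1 - 53 + (-2 - 13))) = √((54358110618/6703729 - 11895) - 53*(-1 - 53 - 15)) = √(-25382745837/6703729 - 53*(-69)) = √(-25382745837/6703729 + 3657) = √(-867208884/6703729) = 2*I*√1453383336182109/6703729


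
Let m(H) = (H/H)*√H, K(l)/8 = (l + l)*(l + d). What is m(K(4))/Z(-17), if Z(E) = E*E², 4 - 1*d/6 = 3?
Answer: -8*√10/4913 ≈ -0.0051492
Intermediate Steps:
d = 6 (d = 24 - 6*3 = 24 - 18 = 6)
K(l) = 16*l*(6 + l) (K(l) = 8*((l + l)*(l + 6)) = 8*((2*l)*(6 + l)) = 8*(2*l*(6 + l)) = 16*l*(6 + l))
m(H) = √H (m(H) = 1*√H = √H)
Z(E) = E³
m(K(4))/Z(-17) = √(16*4*(6 + 4))/((-17)³) = √(16*4*10)/(-4913) = √640*(-1/4913) = (8*√10)*(-1/4913) = -8*√10/4913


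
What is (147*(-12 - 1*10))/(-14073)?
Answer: 1078/4691 ≈ 0.22980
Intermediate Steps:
(147*(-12 - 1*10))/(-14073) = (147*(-12 - 10))*(-1/14073) = (147*(-22))*(-1/14073) = -3234*(-1/14073) = 1078/4691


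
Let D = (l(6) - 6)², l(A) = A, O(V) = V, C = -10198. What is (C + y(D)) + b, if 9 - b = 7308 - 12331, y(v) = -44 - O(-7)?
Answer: -5203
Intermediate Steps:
D = 0 (D = (6 - 6)² = 0² = 0)
y(v) = -37 (y(v) = -44 - 1*(-7) = -44 + 7 = -37)
b = 5032 (b = 9 - (7308 - 12331) = 9 - 1*(-5023) = 9 + 5023 = 5032)
(C + y(D)) + b = (-10198 - 37) + 5032 = -10235 + 5032 = -5203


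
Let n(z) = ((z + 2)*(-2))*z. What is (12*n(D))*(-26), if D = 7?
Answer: 39312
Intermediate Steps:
n(z) = z*(-4 - 2*z) (n(z) = ((2 + z)*(-2))*z = (-4 - 2*z)*z = z*(-4 - 2*z))
(12*n(D))*(-26) = (12*(-2*7*(2 + 7)))*(-26) = (12*(-2*7*9))*(-26) = (12*(-126))*(-26) = -1512*(-26) = 39312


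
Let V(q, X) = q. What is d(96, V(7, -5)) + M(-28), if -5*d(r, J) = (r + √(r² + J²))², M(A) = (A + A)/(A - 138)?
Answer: -1533783/415 - 192*√9265/5 ≈ -7392.0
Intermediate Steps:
M(A) = 2*A/(-138 + A) (M(A) = (2*A)/(-138 + A) = 2*A/(-138 + A))
d(r, J) = -(r + √(J² + r²))²/5 (d(r, J) = -(r + √(r² + J²))²/5 = -(r + √(J² + r²))²/5)
d(96, V(7, -5)) + M(-28) = -(96 + √(7² + 96²))²/5 + 2*(-28)/(-138 - 28) = -(96 + √(49 + 9216))²/5 + 2*(-28)/(-166) = -(96 + √9265)²/5 + 2*(-28)*(-1/166) = -(96 + √9265)²/5 + 28/83 = 28/83 - (96 + √9265)²/5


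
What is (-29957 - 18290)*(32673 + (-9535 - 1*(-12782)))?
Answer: -1733032240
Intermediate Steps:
(-29957 - 18290)*(32673 + (-9535 - 1*(-12782))) = -48247*(32673 + (-9535 + 12782)) = -48247*(32673 + 3247) = -48247*35920 = -1733032240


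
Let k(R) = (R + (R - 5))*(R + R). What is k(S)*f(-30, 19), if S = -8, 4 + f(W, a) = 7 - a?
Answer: -5376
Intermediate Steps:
f(W, a) = 3 - a (f(W, a) = -4 + (7 - a) = 3 - a)
k(R) = 2*R*(-5 + 2*R) (k(R) = (R + (-5 + R))*(2*R) = (-5 + 2*R)*(2*R) = 2*R*(-5 + 2*R))
k(S)*f(-30, 19) = (2*(-8)*(-5 + 2*(-8)))*(3 - 1*19) = (2*(-8)*(-5 - 16))*(3 - 19) = (2*(-8)*(-21))*(-16) = 336*(-16) = -5376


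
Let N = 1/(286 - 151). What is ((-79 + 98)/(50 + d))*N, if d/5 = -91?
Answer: -19/54675 ≈ -0.00034751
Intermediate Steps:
d = -455 (d = 5*(-91) = -455)
N = 1/135 ≈ 0.0074074
((-79 + 98)/(50 + d))*N = ((-79 + 98)/(50 - 455))*(1/135) = (19/(-405))*(1/135) = (19*(-1/405))*(1/135) = -19/405*1/135 = -19/54675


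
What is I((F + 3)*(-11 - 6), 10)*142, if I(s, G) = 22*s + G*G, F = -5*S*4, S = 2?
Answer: 1979196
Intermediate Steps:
F = -40 (F = -5*2*4 = -10*4 = -40)
I(s, G) = G² + 22*s (I(s, G) = 22*s + G² = G² + 22*s)
I((F + 3)*(-11 - 6), 10)*142 = (10² + 22*((-40 + 3)*(-11 - 6)))*142 = (100 + 22*(-37*(-17)))*142 = (100 + 22*629)*142 = (100 + 13838)*142 = 13938*142 = 1979196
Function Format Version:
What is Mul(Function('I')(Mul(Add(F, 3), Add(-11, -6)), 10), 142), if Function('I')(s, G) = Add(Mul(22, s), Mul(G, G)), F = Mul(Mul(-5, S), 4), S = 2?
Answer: 1979196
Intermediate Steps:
F = -40 (F = Mul(Mul(-5, 2), 4) = Mul(-10, 4) = -40)
Function('I')(s, G) = Add(Pow(G, 2), Mul(22, s)) (Function('I')(s, G) = Add(Mul(22, s), Pow(G, 2)) = Add(Pow(G, 2), Mul(22, s)))
Mul(Function('I')(Mul(Add(F, 3), Add(-11, -6)), 10), 142) = Mul(Add(Pow(10, 2), Mul(22, Mul(Add(-40, 3), Add(-11, -6)))), 142) = Mul(Add(100, Mul(22, Mul(-37, -17))), 142) = Mul(Add(100, Mul(22, 629)), 142) = Mul(Add(100, 13838), 142) = Mul(13938, 142) = 1979196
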